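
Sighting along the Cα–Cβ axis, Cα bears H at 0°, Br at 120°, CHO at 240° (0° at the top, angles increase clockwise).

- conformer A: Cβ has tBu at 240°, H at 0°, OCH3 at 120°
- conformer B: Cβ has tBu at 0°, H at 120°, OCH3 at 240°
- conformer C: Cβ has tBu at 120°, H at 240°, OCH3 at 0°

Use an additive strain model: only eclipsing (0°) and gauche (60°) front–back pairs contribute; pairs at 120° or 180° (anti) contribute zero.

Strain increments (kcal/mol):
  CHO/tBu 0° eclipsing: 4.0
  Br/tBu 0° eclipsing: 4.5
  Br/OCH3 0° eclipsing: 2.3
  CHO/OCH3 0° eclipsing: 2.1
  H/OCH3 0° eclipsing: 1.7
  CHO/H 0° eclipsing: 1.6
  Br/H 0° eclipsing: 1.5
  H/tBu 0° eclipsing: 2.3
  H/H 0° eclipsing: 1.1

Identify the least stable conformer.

C

A (eclipsed): H(0°)/H(0°) eclipsed 1.1; Br(120°)/OCH3(120°) eclipsed 2.3; CHO(240°)/tBu(240°) eclipsed 4.0 → 7.4 kcal/mol.
B (eclipsed): H(0°)/tBu(0°) eclipsed 2.3; Br(120°)/H(120°) eclipsed 1.5; CHO(240°)/OCH3(240°) eclipsed 2.1 → 5.9 kcal/mol.
C (eclipsed): H(0°)/OCH3(0°) eclipsed 1.7; Br(120°)/tBu(120°) eclipsed 4.5; CHO(240°)/H(240°) eclipsed 1.6 → 7.8 kcal/mol.
C has the highest total (7.8 kcal/mol).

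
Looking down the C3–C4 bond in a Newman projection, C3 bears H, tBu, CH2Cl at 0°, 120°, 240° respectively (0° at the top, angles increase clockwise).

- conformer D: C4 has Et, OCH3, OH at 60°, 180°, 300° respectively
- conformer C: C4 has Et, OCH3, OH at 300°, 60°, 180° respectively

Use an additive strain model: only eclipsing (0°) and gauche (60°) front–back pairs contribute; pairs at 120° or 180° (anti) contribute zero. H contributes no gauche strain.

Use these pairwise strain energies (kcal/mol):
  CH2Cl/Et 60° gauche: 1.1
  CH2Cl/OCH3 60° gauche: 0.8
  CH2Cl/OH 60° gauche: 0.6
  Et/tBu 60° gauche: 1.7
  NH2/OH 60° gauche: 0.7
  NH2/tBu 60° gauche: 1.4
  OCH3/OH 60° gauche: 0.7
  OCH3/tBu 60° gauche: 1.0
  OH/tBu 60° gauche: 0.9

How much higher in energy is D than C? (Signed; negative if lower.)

+0.5 kcal/mol

D is staggered. tBu at 120° is gauche with Et at 60° (1.7); tBu at 120° is gauche with OCH3 at 180° (1.0); CH2Cl at 240° is gauche with OCH3 at 180° (0.8); CH2Cl at 240° is gauche with OH at 300° (0.6). Total 4.1 kcal/mol.
C is staggered. tBu at 120° is gauche with OCH3 at 60° (1.0); tBu at 120° is gauche with OH at 180° (0.9); CH2Cl at 240° is gauche with Et at 300° (1.1); CH2Cl at 240° is gauche with OH at 180° (0.6). Total 3.6 kcal/mol.
E(D) − E(C) = 4.1 − 3.6 = +0.5 kcal/mol.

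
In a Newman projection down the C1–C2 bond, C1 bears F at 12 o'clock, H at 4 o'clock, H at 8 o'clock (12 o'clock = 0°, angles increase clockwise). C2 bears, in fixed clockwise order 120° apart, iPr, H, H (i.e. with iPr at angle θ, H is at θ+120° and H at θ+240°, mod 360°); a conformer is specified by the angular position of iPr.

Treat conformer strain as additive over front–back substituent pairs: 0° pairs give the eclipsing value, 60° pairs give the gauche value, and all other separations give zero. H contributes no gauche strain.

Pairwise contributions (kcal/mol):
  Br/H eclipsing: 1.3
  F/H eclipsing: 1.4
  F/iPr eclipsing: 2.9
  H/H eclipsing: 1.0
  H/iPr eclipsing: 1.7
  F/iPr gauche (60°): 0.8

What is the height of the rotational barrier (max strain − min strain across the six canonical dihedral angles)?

4.9 kcal/mol

iPr at 0° is eclipsed. F at 0° is eclipsed with iPr at 0° (2.9); H at 120° is eclipsed with H at 120° (1.0); H at 240° is eclipsed with H at 240° (1.0). Total 4.9 kcal/mol.
iPr at 60° is staggered. F at 0° is gauche with iPr at 60° (0.8). Total 0.8 kcal/mol.
iPr at 120° is eclipsed. F at 0° is eclipsed with H at 0° (1.4); H at 120° is eclipsed with iPr at 120° (1.7); H at 240° is eclipsed with H at 240° (1.0). Total 4.1 kcal/mol.
iPr at 180° (staggered): no non-H gauche contacts → 0.0 kcal/mol.
iPr at 240° is eclipsed. F at 0° is eclipsed with H at 0° (1.4); H at 120° is eclipsed with H at 120° (1.0); H at 240° is eclipsed with iPr at 240° (1.7). Total 4.1 kcal/mol.
iPr at 300° is staggered. F at 0° is gauche with iPr at 300° (0.8). Total 0.8 kcal/mol.
Max at 0° (4.9 kcal/mol), min at 180° (0.0 kcal/mol); barrier = 4.9 kcal/mol.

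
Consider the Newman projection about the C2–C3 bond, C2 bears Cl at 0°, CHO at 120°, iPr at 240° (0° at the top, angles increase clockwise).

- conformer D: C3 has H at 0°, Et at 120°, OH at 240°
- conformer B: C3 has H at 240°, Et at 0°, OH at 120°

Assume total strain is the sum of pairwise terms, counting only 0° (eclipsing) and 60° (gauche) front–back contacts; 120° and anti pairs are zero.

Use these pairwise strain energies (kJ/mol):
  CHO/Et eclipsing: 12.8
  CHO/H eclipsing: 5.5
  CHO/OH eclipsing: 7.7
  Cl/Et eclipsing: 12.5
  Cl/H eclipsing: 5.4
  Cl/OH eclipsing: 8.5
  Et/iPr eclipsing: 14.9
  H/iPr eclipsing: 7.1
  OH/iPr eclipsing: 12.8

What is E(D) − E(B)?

+3.7 kJ/mol

D (eclipsed): Cl(0°)/H(0°) eclipsed 5.4; CHO(120°)/Et(120°) eclipsed 12.8; iPr(240°)/OH(240°) eclipsed 12.8 → 31.0 kJ/mol.
B (eclipsed): Cl(0°)/Et(0°) eclipsed 12.5; CHO(120°)/OH(120°) eclipsed 7.7; iPr(240°)/H(240°) eclipsed 7.1 → 27.3 kJ/mol.
E(D) − E(B) = 31.0 − 27.3 = +3.7 kJ/mol.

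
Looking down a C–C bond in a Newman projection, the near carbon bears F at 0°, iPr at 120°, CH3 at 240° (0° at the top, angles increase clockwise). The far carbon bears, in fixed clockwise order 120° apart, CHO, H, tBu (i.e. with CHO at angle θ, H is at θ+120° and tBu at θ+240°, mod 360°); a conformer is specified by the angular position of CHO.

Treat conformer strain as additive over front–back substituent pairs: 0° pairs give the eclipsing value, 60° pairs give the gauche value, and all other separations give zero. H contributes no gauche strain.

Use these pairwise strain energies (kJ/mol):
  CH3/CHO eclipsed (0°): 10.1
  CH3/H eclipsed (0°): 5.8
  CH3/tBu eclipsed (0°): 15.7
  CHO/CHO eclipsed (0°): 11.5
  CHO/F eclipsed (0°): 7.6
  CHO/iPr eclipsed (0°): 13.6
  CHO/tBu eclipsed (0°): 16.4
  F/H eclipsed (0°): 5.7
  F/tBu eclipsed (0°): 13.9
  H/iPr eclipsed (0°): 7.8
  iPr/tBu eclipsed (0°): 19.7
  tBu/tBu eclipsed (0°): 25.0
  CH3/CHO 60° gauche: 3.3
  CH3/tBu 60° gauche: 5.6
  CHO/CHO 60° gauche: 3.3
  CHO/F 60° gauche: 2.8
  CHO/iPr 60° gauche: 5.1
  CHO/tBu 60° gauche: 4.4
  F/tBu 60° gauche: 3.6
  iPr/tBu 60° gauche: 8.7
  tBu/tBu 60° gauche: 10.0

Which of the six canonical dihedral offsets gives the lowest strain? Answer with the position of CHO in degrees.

60°

CHO at 0° (eclipsed): F(0°)/CHO(0°) eclipsed 7.6; iPr(120°)/H(120°) eclipsed 7.8; CH3(240°)/tBu(240°) eclipsed 15.7 → 31.1 kJ/mol.
CHO at 60° (staggered): F(0°)/CHO(60°) gauche 2.8; F(0°)/tBu(300°) gauche 3.6; iPr(120°)/CHO(60°) gauche 5.1; CH3(240°)/tBu(300°) gauche 5.6 → 17.1 kJ/mol.
CHO at 120° (eclipsed): F(0°)/tBu(0°) eclipsed 13.9; iPr(120°)/CHO(120°) eclipsed 13.6; CH3(240°)/H(240°) eclipsed 5.8 → 33.3 kJ/mol.
CHO at 180° (staggered): F(0°)/tBu(60°) gauche 3.6; iPr(120°)/CHO(180°) gauche 5.1; iPr(120°)/tBu(60°) gauche 8.7; CH3(240°)/CHO(180°) gauche 3.3 → 20.7 kJ/mol.
CHO at 240° (eclipsed): F(0°)/H(0°) eclipsed 5.7; iPr(120°)/tBu(120°) eclipsed 19.7; CH3(240°)/CHO(240°) eclipsed 10.1 → 35.5 kJ/mol.
CHO at 300° (staggered): F(0°)/CHO(300°) gauche 2.8; iPr(120°)/tBu(180°) gauche 8.7; CH3(240°)/CHO(300°) gauche 3.3; CH3(240°)/tBu(180°) gauche 5.6 → 20.4 kJ/mol.
The minimum (17.1 kJ/mol) occurs with CHO at 60°.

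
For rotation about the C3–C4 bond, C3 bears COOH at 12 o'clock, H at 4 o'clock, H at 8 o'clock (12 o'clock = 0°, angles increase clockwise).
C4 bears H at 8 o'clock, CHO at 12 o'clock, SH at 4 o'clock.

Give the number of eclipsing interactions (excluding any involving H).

Non-H eclipsing pairs: COOH(0°)/CHO(0°) — 1 interaction.

1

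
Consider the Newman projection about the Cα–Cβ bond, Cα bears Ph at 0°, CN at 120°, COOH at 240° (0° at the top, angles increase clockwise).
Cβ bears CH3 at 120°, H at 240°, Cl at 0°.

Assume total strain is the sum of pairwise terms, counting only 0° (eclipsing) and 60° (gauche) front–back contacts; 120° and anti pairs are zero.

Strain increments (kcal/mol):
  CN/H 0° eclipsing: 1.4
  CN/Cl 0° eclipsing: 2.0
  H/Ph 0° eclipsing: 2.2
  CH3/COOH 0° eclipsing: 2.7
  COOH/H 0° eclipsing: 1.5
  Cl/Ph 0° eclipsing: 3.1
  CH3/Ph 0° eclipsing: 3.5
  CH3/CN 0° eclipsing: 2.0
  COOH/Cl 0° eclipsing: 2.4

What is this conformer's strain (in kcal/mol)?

This conformer is eclipsed. Ph at 0° is eclipsed with Cl at 0° (3.1); CN at 120° is eclipsed with CH3 at 120° (2.0); COOH at 240° is eclipsed with H at 240° (1.5). Total 6.6 kcal/mol.

6.6 kcal/mol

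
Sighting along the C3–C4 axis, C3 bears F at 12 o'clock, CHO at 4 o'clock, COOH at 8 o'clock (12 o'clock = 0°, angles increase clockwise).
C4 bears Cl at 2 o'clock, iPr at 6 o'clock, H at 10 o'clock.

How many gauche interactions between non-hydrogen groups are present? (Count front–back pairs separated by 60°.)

Non-H gauche pairs: F(0°)/Cl(60°); CHO(120°)/Cl(60°); CHO(120°)/iPr(180°); COOH(240°)/iPr(180°) — 4 interactions.

4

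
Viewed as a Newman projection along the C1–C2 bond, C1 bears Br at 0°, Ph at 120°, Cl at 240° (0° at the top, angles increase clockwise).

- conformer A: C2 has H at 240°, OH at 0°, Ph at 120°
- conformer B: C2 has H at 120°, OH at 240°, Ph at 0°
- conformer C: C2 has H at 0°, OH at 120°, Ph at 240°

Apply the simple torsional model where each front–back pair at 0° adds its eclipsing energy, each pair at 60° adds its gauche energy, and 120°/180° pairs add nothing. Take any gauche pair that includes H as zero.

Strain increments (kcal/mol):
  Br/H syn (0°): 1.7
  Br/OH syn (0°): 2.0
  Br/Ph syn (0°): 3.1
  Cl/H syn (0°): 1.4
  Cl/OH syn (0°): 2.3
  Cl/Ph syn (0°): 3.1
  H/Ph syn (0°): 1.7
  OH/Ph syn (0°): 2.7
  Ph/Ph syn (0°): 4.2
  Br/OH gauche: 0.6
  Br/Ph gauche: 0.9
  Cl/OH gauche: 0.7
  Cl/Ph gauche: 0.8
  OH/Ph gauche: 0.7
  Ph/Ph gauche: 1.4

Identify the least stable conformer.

A

A (eclipsed): Br–OH eclipsed, Ph–Ph eclipsed, Cl–H eclipsed; 2.0 + 4.2 + 1.4 = 7.6 kcal/mol.
B (eclipsed): Br–Ph eclipsed, Ph–H eclipsed, Cl–OH eclipsed; 3.1 + 1.7 + 2.3 = 7.1 kcal/mol.
C (eclipsed): Br–H eclipsed, Ph–OH eclipsed, Cl–Ph eclipsed; 1.7 + 2.7 + 3.1 = 7.5 kcal/mol.
A has the highest total (7.6 kcal/mol).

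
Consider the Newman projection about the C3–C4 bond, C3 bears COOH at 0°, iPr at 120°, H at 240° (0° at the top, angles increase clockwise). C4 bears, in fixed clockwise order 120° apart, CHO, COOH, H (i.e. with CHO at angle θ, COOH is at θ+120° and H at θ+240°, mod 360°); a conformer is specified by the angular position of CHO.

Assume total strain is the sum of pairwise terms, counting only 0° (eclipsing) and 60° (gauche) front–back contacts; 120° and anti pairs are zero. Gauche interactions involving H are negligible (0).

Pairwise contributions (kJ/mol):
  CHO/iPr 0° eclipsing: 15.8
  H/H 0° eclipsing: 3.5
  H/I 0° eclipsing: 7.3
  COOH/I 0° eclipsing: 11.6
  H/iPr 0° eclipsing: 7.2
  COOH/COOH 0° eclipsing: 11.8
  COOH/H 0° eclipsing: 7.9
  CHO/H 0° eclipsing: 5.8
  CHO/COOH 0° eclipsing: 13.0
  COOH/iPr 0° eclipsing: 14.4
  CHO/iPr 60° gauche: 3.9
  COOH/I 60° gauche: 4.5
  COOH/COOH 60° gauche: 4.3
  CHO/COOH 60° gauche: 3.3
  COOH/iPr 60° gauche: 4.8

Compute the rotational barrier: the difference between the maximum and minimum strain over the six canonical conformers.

CHO at 0° (eclipsed): COOH(0°)/CHO(0°) eclipsed 13.0; iPr(120°)/COOH(120°) eclipsed 14.4; H(240°)/H(240°) eclipsed 3.5 → 30.9 kJ/mol.
CHO at 60° (staggered): COOH(0°)/CHO(60°) gauche 3.3; iPr(120°)/CHO(60°) gauche 3.9; iPr(120°)/COOH(180°) gauche 4.8 → 12.0 kJ/mol.
CHO at 120° (eclipsed): COOH(0°)/H(0°) eclipsed 7.9; iPr(120°)/CHO(120°) eclipsed 15.8; H(240°)/COOH(240°) eclipsed 7.9 → 31.6 kJ/mol.
CHO at 180° (staggered): COOH(0°)/COOH(300°) gauche 4.3; iPr(120°)/CHO(180°) gauche 3.9 → 8.2 kJ/mol.
CHO at 240° (eclipsed): COOH(0°)/COOH(0°) eclipsed 11.8; iPr(120°)/H(120°) eclipsed 7.2; H(240°)/CHO(240°) eclipsed 5.8 → 24.8 kJ/mol.
CHO at 300° (staggered): COOH(0°)/CHO(300°) gauche 3.3; COOH(0°)/COOH(60°) gauche 4.3; iPr(120°)/COOH(60°) gauche 4.8 → 12.4 kJ/mol.
Max at 120° (31.6 kJ/mol), min at 180° (8.2 kJ/mol); barrier = 23.4 kJ/mol.

23.4 kJ/mol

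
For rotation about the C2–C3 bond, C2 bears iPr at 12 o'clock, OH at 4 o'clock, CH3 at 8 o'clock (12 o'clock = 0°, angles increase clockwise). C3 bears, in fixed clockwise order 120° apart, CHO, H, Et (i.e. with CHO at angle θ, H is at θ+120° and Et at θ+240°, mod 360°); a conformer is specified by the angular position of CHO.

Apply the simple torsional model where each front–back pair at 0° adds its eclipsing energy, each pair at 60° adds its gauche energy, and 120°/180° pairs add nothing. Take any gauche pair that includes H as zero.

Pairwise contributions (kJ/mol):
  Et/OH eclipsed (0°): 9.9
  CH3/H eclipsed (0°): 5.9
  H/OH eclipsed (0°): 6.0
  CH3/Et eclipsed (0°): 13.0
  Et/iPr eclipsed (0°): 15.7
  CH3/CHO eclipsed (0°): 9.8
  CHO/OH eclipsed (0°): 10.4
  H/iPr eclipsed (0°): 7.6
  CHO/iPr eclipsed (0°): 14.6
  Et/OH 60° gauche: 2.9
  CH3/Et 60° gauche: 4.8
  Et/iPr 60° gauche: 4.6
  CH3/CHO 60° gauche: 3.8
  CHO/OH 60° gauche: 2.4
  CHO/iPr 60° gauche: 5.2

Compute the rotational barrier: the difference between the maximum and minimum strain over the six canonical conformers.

19.9 kJ/mol

CHO at 0° is eclipsed. iPr at 0° is eclipsed with CHO at 0° (14.6); OH at 120° is eclipsed with H at 120° (6.0); CH3 at 240° is eclipsed with Et at 240° (13.0). Total 33.6 kJ/mol.
CHO at 60° is staggered. iPr at 0° is gauche with CHO at 60° (5.2); iPr at 0° is gauche with Et at 300° (4.6); OH at 120° is gauche with CHO at 60° (2.4); CH3 at 240° is gauche with Et at 300° (4.8). Total 17.0 kJ/mol.
CHO at 120° is eclipsed. iPr at 0° is eclipsed with Et at 0° (15.7); OH at 120° is eclipsed with CHO at 120° (10.4); CH3 at 240° is eclipsed with H at 240° (5.9). Total 32.0 kJ/mol.
CHO at 180° is staggered. iPr at 0° is gauche with Et at 60° (4.6); OH at 120° is gauche with CHO at 180° (2.4); OH at 120° is gauche with Et at 60° (2.9); CH3 at 240° is gauche with CHO at 180° (3.8). Total 13.7 kJ/mol.
CHO at 240° is eclipsed. iPr at 0° is eclipsed with H at 0° (7.6); OH at 120° is eclipsed with Et at 120° (9.9); CH3 at 240° is eclipsed with CHO at 240° (9.8). Total 27.3 kJ/mol.
CHO at 300° is staggered. iPr at 0° is gauche with CHO at 300° (5.2); OH at 120° is gauche with Et at 180° (2.9); CH3 at 240° is gauche with CHO at 300° (3.8); CH3 at 240° is gauche with Et at 180° (4.8). Total 16.7 kJ/mol.
Max at 0° (33.6 kJ/mol), min at 180° (13.7 kJ/mol); barrier = 19.9 kJ/mol.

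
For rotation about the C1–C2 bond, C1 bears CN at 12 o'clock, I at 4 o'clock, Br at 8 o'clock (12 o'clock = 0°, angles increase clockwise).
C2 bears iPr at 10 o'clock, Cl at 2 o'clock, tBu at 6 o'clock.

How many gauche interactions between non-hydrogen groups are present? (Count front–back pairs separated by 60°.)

Non-H gauche pairs: CN(0°)/iPr(300°); CN(0°)/Cl(60°); I(120°)/Cl(60°); I(120°)/tBu(180°); Br(240°)/iPr(300°); Br(240°)/tBu(180°) — 6 interactions.

6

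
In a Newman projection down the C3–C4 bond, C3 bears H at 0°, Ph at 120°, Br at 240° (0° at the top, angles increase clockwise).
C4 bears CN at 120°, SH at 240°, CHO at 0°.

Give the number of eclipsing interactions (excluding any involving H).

2

Non-H eclipsing pairs: Ph(120°)/CN(120°); Br(240°)/SH(240°) — 2 interactions.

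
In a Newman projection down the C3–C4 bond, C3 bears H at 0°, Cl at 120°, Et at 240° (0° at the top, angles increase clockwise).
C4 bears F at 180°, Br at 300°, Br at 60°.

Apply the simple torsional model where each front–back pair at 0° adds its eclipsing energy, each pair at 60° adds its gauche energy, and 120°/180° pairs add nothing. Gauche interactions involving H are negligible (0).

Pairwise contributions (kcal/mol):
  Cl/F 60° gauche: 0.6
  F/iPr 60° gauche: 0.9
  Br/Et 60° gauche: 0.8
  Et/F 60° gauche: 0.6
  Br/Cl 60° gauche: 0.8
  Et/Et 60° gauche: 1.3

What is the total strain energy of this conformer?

This conformer is staggered. Cl at 120° is gauche with F at 180° (0.6); Cl at 120° is gauche with Br at 60° (0.8); Et at 240° is gauche with F at 180° (0.6); Et at 240° is gauche with Br at 300° (0.8). Total 2.8 kcal/mol.

2.8 kcal/mol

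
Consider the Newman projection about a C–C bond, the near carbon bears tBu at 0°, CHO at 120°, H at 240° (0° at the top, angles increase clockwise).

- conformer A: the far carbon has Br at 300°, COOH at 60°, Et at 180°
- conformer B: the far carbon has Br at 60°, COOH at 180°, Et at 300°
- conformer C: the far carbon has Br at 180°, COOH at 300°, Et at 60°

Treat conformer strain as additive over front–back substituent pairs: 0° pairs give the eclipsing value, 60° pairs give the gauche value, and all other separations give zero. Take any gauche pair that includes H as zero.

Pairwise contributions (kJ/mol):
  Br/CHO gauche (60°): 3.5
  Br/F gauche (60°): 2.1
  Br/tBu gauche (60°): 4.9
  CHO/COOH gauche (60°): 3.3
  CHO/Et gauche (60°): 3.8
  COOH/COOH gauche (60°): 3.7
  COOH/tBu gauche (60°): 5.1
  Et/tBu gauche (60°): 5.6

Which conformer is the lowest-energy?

A

A (staggered): tBu–Br gauche, tBu–COOH gauche, CHO–COOH gauche, CHO–Et gauche; 4.9 + 5.1 + 3.3 + 3.8 = 17.1 kJ/mol.
B (staggered): tBu–Br gauche, tBu–Et gauche, CHO–Br gauche, CHO–COOH gauche; 4.9 + 5.6 + 3.5 + 3.3 = 17.3 kJ/mol.
C (staggered): tBu–COOH gauche, tBu–Et gauche, CHO–Br gauche, CHO–Et gauche; 5.1 + 5.6 + 3.5 + 3.8 = 18.0 kJ/mol.
A has the lowest total (17.1 kJ/mol).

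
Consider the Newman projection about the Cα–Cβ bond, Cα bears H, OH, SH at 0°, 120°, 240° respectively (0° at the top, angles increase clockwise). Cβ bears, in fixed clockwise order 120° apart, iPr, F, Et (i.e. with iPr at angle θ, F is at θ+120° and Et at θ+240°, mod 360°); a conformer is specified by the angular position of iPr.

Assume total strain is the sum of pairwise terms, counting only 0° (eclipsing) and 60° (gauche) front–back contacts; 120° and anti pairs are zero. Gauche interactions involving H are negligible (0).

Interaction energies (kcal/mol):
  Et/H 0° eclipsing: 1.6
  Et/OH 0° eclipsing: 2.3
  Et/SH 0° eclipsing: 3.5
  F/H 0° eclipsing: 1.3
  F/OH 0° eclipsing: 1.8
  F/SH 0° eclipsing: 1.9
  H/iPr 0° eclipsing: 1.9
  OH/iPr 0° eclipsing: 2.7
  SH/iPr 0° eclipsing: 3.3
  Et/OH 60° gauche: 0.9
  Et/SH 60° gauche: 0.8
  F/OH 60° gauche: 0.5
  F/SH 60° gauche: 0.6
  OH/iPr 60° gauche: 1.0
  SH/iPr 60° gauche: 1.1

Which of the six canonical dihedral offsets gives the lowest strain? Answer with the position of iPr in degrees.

60°

iPr at 0° (eclipsed): H(0°)/iPr(0°) eclipsed 1.9; OH(120°)/F(120°) eclipsed 1.8; SH(240°)/Et(240°) eclipsed 3.5 → 7.2 kcal/mol.
iPr at 60° (staggered): OH(120°)/iPr(60°) gauche 1.0; OH(120°)/F(180°) gauche 0.5; SH(240°)/F(180°) gauche 0.6; SH(240°)/Et(300°) gauche 0.8 → 2.9 kcal/mol.
iPr at 120° (eclipsed): H(0°)/Et(0°) eclipsed 1.6; OH(120°)/iPr(120°) eclipsed 2.7; SH(240°)/F(240°) eclipsed 1.9 → 6.2 kcal/mol.
iPr at 180° (staggered): OH(120°)/iPr(180°) gauche 1.0; OH(120°)/Et(60°) gauche 0.9; SH(240°)/iPr(180°) gauche 1.1; SH(240°)/F(300°) gauche 0.6 → 3.6 kcal/mol.
iPr at 240° (eclipsed): H(0°)/F(0°) eclipsed 1.3; OH(120°)/Et(120°) eclipsed 2.3; SH(240°)/iPr(240°) eclipsed 3.3 → 6.9 kcal/mol.
iPr at 300° (staggered): OH(120°)/F(60°) gauche 0.5; OH(120°)/Et(180°) gauche 0.9; SH(240°)/iPr(300°) gauche 1.1; SH(240°)/Et(180°) gauche 0.8 → 3.3 kcal/mol.
The minimum (2.9 kcal/mol) occurs with iPr at 60°.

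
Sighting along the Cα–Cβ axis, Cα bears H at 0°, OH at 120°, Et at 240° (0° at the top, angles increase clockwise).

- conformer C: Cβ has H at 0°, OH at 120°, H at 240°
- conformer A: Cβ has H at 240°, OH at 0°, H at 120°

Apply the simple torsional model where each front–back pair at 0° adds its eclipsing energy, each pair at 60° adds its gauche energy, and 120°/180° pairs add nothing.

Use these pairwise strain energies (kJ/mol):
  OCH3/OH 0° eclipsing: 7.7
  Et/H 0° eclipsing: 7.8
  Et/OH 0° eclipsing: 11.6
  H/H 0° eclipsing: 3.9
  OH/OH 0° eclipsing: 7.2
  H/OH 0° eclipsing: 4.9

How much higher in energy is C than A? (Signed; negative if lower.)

+1.3 kJ/mol

C (eclipsed): H(0°)/H(0°) eclipsed 3.9; OH(120°)/OH(120°) eclipsed 7.2; Et(240°)/H(240°) eclipsed 7.8 → 18.9 kJ/mol.
A (eclipsed): H(0°)/OH(0°) eclipsed 4.9; OH(120°)/H(120°) eclipsed 4.9; Et(240°)/H(240°) eclipsed 7.8 → 17.6 kJ/mol.
E(C) − E(A) = 18.9 − 17.6 = +1.3 kJ/mol.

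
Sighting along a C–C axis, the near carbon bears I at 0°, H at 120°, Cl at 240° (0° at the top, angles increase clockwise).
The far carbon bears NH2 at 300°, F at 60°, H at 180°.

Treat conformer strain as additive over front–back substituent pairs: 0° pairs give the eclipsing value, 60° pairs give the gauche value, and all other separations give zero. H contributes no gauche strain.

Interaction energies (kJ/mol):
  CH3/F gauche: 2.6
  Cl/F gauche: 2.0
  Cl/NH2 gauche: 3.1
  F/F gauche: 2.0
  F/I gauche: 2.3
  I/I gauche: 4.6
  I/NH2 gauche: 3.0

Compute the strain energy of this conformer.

8.4 kJ/mol

This conformer (staggered): I–NH2 gauche, I–F gauche, Cl–NH2 gauche; 3.0 + 2.3 + 3.1 = 8.4 kJ/mol.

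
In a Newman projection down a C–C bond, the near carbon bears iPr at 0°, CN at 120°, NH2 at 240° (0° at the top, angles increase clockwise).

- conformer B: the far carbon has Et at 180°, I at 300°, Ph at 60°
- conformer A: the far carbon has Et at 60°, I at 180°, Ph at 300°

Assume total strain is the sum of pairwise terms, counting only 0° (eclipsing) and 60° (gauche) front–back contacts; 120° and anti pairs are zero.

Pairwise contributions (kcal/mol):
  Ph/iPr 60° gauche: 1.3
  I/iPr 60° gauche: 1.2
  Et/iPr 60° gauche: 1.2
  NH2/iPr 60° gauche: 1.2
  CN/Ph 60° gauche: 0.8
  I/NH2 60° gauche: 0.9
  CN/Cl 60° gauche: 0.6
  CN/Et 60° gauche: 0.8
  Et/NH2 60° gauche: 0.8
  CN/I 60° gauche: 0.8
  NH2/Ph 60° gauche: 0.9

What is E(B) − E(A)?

B is staggered. iPr at 0° is gauche with I at 300° (1.2); iPr at 0° is gauche with Ph at 60° (1.3); CN at 120° is gauche with Et at 180° (0.8); CN at 120° is gauche with Ph at 60° (0.8); NH2 at 240° is gauche with Et at 180° (0.8); NH2 at 240° is gauche with I at 300° (0.9). Total 5.8 kcal/mol.
A is staggered. iPr at 0° is gauche with Et at 60° (1.2); iPr at 0° is gauche with Ph at 300° (1.3); CN at 120° is gauche with Et at 60° (0.8); CN at 120° is gauche with I at 180° (0.8); NH2 at 240° is gauche with I at 180° (0.9); NH2 at 240° is gauche with Ph at 300° (0.9). Total 5.9 kcal/mol.
E(B) − E(A) = 5.8 − 5.9 = -0.1 kcal/mol.

-0.1 kcal/mol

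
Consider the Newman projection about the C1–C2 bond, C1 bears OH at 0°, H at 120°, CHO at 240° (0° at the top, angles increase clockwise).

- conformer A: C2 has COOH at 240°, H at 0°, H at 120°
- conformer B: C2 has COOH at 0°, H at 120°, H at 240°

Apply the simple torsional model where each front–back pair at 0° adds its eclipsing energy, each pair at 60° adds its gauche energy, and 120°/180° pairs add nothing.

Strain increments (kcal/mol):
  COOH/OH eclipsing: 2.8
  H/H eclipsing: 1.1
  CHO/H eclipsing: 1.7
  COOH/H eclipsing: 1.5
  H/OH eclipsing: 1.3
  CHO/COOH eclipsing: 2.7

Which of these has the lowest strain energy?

A (eclipsed): OH–H eclipsed, H–H eclipsed, CHO–COOH eclipsed; 1.3 + 1.1 + 2.7 = 5.1 kcal/mol.
B (eclipsed): OH–COOH eclipsed, H–H eclipsed, CHO–H eclipsed; 2.8 + 1.1 + 1.7 = 5.6 kcal/mol.
A has the lowest total (5.1 kcal/mol).

A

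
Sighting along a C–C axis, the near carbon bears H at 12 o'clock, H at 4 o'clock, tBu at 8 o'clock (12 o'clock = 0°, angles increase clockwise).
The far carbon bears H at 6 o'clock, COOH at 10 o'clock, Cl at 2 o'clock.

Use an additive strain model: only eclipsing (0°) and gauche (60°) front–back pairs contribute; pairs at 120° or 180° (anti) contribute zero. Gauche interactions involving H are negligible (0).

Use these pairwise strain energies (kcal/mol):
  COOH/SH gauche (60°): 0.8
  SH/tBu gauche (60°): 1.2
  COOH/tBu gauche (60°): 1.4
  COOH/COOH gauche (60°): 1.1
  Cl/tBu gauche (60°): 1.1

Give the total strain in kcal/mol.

1.4 kcal/mol

This conformer is staggered. tBu at 240° is gauche with COOH at 300° (1.4). Total 1.4 kcal/mol.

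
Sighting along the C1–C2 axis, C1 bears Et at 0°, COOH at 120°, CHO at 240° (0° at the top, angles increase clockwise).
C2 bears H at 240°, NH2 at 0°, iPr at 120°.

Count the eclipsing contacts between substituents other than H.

2

Non-H eclipsing pairs: Et(0°)/NH2(0°); COOH(120°)/iPr(120°) — 2 interactions.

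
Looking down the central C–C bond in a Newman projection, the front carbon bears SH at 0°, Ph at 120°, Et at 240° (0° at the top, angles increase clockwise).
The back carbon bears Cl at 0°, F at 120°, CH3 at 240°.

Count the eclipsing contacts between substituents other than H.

3

Non-H eclipsing pairs: SH(0°)/Cl(0°); Ph(120°)/F(120°); Et(240°)/CH3(240°) — 3 interactions.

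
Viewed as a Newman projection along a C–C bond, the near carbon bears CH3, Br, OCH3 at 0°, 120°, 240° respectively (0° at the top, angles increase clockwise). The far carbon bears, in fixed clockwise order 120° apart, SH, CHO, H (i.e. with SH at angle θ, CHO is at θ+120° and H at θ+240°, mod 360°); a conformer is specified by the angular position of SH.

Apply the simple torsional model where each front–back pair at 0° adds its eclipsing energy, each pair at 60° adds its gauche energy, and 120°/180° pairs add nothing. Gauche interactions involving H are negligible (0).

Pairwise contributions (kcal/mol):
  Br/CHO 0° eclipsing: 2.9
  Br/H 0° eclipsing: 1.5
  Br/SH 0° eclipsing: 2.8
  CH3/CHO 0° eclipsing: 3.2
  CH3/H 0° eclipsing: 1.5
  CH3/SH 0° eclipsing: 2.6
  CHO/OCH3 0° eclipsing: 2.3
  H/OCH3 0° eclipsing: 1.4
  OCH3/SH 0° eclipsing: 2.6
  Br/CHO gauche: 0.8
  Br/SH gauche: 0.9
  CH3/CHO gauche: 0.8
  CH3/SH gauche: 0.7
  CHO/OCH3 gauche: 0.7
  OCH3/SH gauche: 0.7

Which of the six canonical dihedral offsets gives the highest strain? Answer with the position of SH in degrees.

SH at 0° (eclipsed): CH3(0°)/SH(0°) eclipsed 2.6; Br(120°)/CHO(120°) eclipsed 2.9; OCH3(240°)/H(240°) eclipsed 1.4 → 6.9 kcal/mol.
SH at 60° (staggered): CH3(0°)/SH(60°) gauche 0.7; Br(120°)/SH(60°) gauche 0.9; Br(120°)/CHO(180°) gauche 0.8; OCH3(240°)/CHO(180°) gauche 0.7 → 3.1 kcal/mol.
SH at 120° (eclipsed): CH3(0°)/H(0°) eclipsed 1.5; Br(120°)/SH(120°) eclipsed 2.8; OCH3(240°)/CHO(240°) eclipsed 2.3 → 6.6 kcal/mol.
SH at 180° (staggered): CH3(0°)/CHO(300°) gauche 0.8; Br(120°)/SH(180°) gauche 0.9; OCH3(240°)/SH(180°) gauche 0.7; OCH3(240°)/CHO(300°) gauche 0.7 → 3.1 kcal/mol.
SH at 240° (eclipsed): CH3(0°)/CHO(0°) eclipsed 3.2; Br(120°)/H(120°) eclipsed 1.5; OCH3(240°)/SH(240°) eclipsed 2.6 → 7.3 kcal/mol.
SH at 300° (staggered): CH3(0°)/SH(300°) gauche 0.7; CH3(0°)/CHO(60°) gauche 0.8; Br(120°)/CHO(60°) gauche 0.8; OCH3(240°)/SH(300°) gauche 0.7 → 3.0 kcal/mol.
The maximum (7.3 kcal/mol) occurs with SH at 240°.

240°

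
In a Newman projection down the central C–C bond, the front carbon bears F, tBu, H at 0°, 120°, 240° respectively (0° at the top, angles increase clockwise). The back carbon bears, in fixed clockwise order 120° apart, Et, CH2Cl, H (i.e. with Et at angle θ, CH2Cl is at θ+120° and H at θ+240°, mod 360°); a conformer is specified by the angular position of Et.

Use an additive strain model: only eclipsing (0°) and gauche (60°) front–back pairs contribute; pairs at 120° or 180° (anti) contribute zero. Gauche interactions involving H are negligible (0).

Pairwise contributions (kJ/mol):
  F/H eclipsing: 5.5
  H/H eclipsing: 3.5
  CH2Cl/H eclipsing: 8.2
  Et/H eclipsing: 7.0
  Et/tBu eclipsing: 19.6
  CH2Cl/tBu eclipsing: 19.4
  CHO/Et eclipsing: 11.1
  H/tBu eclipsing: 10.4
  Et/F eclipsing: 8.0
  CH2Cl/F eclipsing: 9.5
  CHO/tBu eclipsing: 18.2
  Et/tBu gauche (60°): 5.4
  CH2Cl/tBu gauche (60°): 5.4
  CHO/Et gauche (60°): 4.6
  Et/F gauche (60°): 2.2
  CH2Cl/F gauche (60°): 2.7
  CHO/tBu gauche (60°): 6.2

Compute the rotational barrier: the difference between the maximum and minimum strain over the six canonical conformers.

25.2 kJ/mol

Et at 0° (eclipsed): F(0°)/Et(0°) eclipsed 8.0; tBu(120°)/CH2Cl(120°) eclipsed 19.4; H(240°)/H(240°) eclipsed 3.5 → 30.9 kJ/mol.
Et at 60° (staggered): F(0°)/Et(60°) gauche 2.2; tBu(120°)/Et(60°) gauche 5.4; tBu(120°)/CH2Cl(180°) gauche 5.4 → 13.0 kJ/mol.
Et at 120° (eclipsed): F(0°)/H(0°) eclipsed 5.5; tBu(120°)/Et(120°) eclipsed 19.6; H(240°)/CH2Cl(240°) eclipsed 8.2 → 33.3 kJ/mol.
Et at 180° (staggered): F(0°)/CH2Cl(300°) gauche 2.7; tBu(120°)/Et(180°) gauche 5.4 → 8.1 kJ/mol.
Et at 240° (eclipsed): F(0°)/CH2Cl(0°) eclipsed 9.5; tBu(120°)/H(120°) eclipsed 10.4; H(240°)/Et(240°) eclipsed 7.0 → 26.9 kJ/mol.
Et at 300° (staggered): F(0°)/Et(300°) gauche 2.2; F(0°)/CH2Cl(60°) gauche 2.7; tBu(120°)/CH2Cl(60°) gauche 5.4 → 10.3 kJ/mol.
Max at 120° (33.3 kJ/mol), min at 180° (8.1 kJ/mol); barrier = 25.2 kJ/mol.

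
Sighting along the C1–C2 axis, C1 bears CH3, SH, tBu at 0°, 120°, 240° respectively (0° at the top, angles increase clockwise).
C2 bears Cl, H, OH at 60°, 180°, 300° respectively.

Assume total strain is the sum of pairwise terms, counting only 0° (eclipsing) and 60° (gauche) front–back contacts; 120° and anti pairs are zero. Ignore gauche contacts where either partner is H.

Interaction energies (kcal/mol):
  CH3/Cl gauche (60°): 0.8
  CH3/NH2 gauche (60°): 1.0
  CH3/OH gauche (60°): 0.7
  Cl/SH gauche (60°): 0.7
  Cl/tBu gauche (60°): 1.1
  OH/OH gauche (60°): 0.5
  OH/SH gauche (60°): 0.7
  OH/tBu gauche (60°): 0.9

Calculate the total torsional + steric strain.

3.1 kcal/mol

This conformer (staggered): CH3(0°)/Cl(60°) gauche 0.8; CH3(0°)/OH(300°) gauche 0.7; SH(120°)/Cl(60°) gauche 0.7; tBu(240°)/OH(300°) gauche 0.9 → 3.1 kcal/mol.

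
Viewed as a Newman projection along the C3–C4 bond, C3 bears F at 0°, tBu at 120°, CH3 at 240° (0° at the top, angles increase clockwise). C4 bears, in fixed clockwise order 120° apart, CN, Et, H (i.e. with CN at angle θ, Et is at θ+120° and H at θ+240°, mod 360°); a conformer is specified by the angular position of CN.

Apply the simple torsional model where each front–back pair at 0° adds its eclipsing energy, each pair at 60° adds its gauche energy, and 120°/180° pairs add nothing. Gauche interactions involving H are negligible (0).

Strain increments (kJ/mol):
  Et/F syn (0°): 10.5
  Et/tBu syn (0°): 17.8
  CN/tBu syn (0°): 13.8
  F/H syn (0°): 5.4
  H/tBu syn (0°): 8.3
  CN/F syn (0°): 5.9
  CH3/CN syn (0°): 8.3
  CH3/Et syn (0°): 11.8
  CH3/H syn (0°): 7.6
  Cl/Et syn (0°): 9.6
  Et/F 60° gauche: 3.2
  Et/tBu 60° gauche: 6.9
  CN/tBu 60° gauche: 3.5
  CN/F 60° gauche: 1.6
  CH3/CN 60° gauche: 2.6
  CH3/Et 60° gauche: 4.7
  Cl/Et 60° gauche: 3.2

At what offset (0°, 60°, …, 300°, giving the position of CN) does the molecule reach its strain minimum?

CN at 0° (eclipsed): F(0°)/CN(0°) eclipsed 5.9; tBu(120°)/Et(120°) eclipsed 17.8; CH3(240°)/H(240°) eclipsed 7.6 → 31.3 kJ/mol.
CN at 60° (staggered): F(0°)/CN(60°) gauche 1.6; tBu(120°)/CN(60°) gauche 3.5; tBu(120°)/Et(180°) gauche 6.9; CH3(240°)/Et(180°) gauche 4.7 → 16.7 kJ/mol.
CN at 120° (eclipsed): F(0°)/H(0°) eclipsed 5.4; tBu(120°)/CN(120°) eclipsed 13.8; CH3(240°)/Et(240°) eclipsed 11.8 → 31.0 kJ/mol.
CN at 180° (staggered): F(0°)/Et(300°) gauche 3.2; tBu(120°)/CN(180°) gauche 3.5; CH3(240°)/CN(180°) gauche 2.6; CH3(240°)/Et(300°) gauche 4.7 → 14.0 kJ/mol.
CN at 240° (eclipsed): F(0°)/Et(0°) eclipsed 10.5; tBu(120°)/H(120°) eclipsed 8.3; CH3(240°)/CN(240°) eclipsed 8.3 → 27.1 kJ/mol.
CN at 300° (staggered): F(0°)/CN(300°) gauche 1.6; F(0°)/Et(60°) gauche 3.2; tBu(120°)/Et(60°) gauche 6.9; CH3(240°)/CN(300°) gauche 2.6 → 14.3 kJ/mol.
The minimum (14.0 kJ/mol) occurs with CN at 180°.

180°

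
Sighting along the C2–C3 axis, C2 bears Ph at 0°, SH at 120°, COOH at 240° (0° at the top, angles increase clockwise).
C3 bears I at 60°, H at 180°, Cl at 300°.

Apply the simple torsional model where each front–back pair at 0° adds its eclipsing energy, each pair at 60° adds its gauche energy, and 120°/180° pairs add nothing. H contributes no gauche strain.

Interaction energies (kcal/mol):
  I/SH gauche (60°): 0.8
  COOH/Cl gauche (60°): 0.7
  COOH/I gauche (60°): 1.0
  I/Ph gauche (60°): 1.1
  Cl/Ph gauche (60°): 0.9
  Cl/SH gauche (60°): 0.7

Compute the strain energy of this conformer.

This conformer (staggered): Ph(0°)/I(60°) gauche 1.1; Ph(0°)/Cl(300°) gauche 0.9; SH(120°)/I(60°) gauche 0.8; COOH(240°)/Cl(300°) gauche 0.7 → 3.5 kcal/mol.

3.5 kcal/mol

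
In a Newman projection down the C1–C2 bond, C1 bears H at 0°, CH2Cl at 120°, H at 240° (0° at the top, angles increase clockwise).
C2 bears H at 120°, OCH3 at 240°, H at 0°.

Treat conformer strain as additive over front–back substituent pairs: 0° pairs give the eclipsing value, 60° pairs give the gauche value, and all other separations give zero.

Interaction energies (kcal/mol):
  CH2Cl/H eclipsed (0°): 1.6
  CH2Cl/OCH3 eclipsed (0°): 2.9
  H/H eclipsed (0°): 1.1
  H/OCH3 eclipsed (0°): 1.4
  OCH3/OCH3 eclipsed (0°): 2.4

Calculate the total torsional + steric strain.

This conformer (eclipsed): H–H eclipsed, CH2Cl–H eclipsed, H–OCH3 eclipsed; 1.1 + 1.6 + 1.4 = 4.1 kcal/mol.

4.1 kcal/mol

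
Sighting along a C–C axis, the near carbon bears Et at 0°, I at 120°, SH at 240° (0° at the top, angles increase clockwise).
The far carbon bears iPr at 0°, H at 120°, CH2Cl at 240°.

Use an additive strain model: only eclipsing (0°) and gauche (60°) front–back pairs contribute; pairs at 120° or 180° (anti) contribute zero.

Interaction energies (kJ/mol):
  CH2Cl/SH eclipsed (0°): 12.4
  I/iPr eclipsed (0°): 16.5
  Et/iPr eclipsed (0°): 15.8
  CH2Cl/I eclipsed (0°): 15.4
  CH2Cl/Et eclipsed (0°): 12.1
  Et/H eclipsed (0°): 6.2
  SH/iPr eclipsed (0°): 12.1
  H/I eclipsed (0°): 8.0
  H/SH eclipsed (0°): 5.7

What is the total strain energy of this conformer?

This conformer is eclipsed. Et at 0° is eclipsed with iPr at 0° (15.8); I at 120° is eclipsed with H at 120° (8.0); SH at 240° is eclipsed with CH2Cl at 240° (12.4). Total 36.2 kJ/mol.

36.2 kJ/mol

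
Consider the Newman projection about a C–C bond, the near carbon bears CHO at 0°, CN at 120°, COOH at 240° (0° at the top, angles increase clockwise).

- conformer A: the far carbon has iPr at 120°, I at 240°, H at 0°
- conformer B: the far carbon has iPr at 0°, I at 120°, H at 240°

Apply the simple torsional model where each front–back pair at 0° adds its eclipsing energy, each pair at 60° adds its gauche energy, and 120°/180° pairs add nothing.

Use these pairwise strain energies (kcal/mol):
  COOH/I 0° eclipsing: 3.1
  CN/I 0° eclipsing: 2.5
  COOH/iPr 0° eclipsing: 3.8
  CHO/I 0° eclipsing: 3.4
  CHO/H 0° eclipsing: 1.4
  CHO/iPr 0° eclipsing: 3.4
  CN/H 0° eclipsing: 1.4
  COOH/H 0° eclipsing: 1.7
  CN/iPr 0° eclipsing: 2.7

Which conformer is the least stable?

B

A (eclipsed): CHO(0°)/H(0°) eclipsed 1.4; CN(120°)/iPr(120°) eclipsed 2.7; COOH(240°)/I(240°) eclipsed 3.1 → 7.2 kcal/mol.
B (eclipsed): CHO(0°)/iPr(0°) eclipsed 3.4; CN(120°)/I(120°) eclipsed 2.5; COOH(240°)/H(240°) eclipsed 1.7 → 7.6 kcal/mol.
B has the highest total (7.6 kcal/mol).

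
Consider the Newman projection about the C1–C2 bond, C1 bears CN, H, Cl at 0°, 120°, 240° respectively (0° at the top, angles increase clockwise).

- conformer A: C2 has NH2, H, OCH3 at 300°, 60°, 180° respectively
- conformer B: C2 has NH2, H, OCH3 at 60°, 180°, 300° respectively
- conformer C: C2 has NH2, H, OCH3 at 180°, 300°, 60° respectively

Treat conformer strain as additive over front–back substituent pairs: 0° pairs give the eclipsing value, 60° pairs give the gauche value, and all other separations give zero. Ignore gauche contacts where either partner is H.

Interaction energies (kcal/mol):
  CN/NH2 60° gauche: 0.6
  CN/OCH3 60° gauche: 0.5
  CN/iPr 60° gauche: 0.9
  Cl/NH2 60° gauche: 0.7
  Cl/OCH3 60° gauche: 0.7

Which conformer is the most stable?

C

A (staggered): CN–NH2 gauche, Cl–NH2 gauche, Cl–OCH3 gauche; 0.6 + 0.7 + 0.7 = 2.0 kcal/mol.
B (staggered): CN–NH2 gauche, CN–OCH3 gauche, Cl–OCH3 gauche; 0.6 + 0.5 + 0.7 = 1.8 kcal/mol.
C (staggered): CN–OCH3 gauche, Cl–NH2 gauche; 0.5 + 0.7 = 1.2 kcal/mol.
C has the lowest total (1.2 kcal/mol).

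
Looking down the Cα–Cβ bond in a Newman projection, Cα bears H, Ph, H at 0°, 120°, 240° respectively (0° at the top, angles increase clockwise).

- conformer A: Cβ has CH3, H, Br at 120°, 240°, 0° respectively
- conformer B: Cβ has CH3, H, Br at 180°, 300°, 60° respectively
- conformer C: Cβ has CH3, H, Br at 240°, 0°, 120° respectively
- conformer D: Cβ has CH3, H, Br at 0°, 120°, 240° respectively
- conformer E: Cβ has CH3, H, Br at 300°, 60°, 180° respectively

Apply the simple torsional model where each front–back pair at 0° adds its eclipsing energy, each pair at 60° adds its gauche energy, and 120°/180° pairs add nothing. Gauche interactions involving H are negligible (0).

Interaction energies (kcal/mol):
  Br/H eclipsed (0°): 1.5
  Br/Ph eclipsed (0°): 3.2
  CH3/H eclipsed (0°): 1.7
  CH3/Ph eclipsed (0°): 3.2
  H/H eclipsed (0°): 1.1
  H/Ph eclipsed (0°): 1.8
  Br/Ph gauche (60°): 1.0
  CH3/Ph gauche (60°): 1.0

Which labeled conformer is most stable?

E

A is eclipsed. H at 0° is eclipsed with Br at 0° (1.5); Ph at 120° is eclipsed with CH3 at 120° (3.2); H at 240° is eclipsed with H at 240° (1.1). Total 5.8 kcal/mol.
B is staggered. Ph at 120° is gauche with CH3 at 180° (1.0); Ph at 120° is gauche with Br at 60° (1.0). Total 2.0 kcal/mol.
C is eclipsed. H at 0° is eclipsed with H at 0° (1.1); Ph at 120° is eclipsed with Br at 120° (3.2); H at 240° is eclipsed with CH3 at 240° (1.7). Total 6.0 kcal/mol.
D is eclipsed. H at 0° is eclipsed with CH3 at 0° (1.7); Ph at 120° is eclipsed with H at 120° (1.8); H at 240° is eclipsed with Br at 240° (1.5). Total 5.0 kcal/mol.
E is staggered. Ph at 120° is gauche with Br at 180° (1.0). Total 1.0 kcal/mol.
E has the lowest total (1.0 kcal/mol).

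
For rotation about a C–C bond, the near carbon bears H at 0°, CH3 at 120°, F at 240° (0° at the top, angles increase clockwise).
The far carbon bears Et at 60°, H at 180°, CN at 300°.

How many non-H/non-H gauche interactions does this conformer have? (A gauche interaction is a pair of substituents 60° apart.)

2

Non-H gauche pairs: CH3(120°)/Et(60°); F(240°)/CN(300°) — 2 interactions.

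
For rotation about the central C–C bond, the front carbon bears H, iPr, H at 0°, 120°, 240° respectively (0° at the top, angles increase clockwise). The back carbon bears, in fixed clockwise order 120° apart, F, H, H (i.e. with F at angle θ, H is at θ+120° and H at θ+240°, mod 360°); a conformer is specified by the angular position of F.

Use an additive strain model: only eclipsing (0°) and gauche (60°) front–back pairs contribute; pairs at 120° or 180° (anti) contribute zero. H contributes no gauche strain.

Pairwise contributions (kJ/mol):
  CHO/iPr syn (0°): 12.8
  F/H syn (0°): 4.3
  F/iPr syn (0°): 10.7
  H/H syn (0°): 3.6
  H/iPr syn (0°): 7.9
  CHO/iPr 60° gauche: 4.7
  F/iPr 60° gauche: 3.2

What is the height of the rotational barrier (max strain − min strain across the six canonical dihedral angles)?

F at 0° (eclipsed): H–F eclipsed, iPr–H eclipsed, H–H eclipsed; 4.3 + 7.9 + 3.6 = 15.8 kJ/mol.
F at 60° (staggered): iPr–F gauche; 3.2 = 3.2 kJ/mol.
F at 120° (eclipsed): H–H eclipsed, iPr–F eclipsed, H–H eclipsed; 3.6 + 10.7 + 3.6 = 17.9 kJ/mol.
F at 180° (staggered): iPr–F gauche; 3.2 = 3.2 kJ/mol.
F at 240° (eclipsed): H–H eclipsed, iPr–H eclipsed, H–F eclipsed; 3.6 + 7.9 + 4.3 = 15.8 kJ/mol.
F at 300° (staggered): no non-H gauche contacts → 0.0 kJ/mol.
Max at 120° (17.9 kJ/mol), min at 300° (0.0 kJ/mol); barrier = 17.9 kJ/mol.

17.9 kJ/mol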